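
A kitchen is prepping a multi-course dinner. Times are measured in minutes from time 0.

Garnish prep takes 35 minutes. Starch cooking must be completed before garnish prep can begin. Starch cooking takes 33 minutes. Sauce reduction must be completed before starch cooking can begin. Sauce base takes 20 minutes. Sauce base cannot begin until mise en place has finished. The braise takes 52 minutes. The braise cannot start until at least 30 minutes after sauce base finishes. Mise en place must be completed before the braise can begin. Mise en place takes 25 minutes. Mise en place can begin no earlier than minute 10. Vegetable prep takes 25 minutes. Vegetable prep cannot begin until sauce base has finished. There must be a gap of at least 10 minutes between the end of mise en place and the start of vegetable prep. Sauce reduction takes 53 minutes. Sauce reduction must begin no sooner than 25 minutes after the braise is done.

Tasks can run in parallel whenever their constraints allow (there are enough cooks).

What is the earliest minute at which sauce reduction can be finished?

Mise en place cannot begin until its own release at minute 10. It runs from minute 10 to 10 + 25 = minute 35.
Sauce base cannot begin until mise en place (finishes minute 35). It runs from minute 35 to 35 + 20 = minute 55.
The braise has to wait for sauce base (finishes minute 55, plus 30-minute gap → minute 85); mise en place (finishes minute 35). The latest of these is minute 85, so the braise runs minute 85 to 85 + 52 = minute 137.
Sauce reduction cannot begin until the braise (finishes minute 137, plus 25-minute gap → minute 162). It runs from minute 162 to 162 + 53 = minute 215.

215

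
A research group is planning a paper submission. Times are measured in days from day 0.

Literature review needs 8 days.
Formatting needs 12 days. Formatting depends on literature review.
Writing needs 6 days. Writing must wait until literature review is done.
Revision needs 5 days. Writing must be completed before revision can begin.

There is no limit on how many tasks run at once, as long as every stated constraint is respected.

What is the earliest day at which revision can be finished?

Literature review can start immediately at day 0; it finishes at day 8.
After literature review (finishes day 8), writing can start at day 8 and finishes at day 14.
Revision waits on writing (finishes day 14), so it starts at day 14 and finishes at 14 + 5 = day 19.

19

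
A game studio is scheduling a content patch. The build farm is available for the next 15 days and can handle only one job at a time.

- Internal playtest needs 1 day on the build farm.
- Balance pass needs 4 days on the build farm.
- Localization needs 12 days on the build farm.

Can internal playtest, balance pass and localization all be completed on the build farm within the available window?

Running back to back, the jobs need 1 + 4 + 12 = 17 days on the build farm.
Since 17 > 15, they cannot all fit.

No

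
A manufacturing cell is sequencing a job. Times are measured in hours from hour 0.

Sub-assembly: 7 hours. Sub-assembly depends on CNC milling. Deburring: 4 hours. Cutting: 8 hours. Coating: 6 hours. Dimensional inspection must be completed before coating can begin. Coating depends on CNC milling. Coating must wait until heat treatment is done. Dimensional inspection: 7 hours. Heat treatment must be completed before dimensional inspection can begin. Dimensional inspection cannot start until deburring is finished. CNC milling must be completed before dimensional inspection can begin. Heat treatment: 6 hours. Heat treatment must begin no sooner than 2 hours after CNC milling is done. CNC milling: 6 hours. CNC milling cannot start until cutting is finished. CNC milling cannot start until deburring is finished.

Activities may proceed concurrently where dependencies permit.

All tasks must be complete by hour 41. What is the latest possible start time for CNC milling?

To finish by hour 41, coating (duration 6) must start no later than hour 35.
Dimensional inspection feeds into coating (must start by hour 35); so dimensional inspection must finish by hour 35 and therefore start by hour 28.
Heat treatment has several dependents: dimensional inspection (must start by hour 28); coating (must start by hour 35). The earliest of those limits is hour 28, so heat treatment must start by 28 − 6 = hour 22.
Nothing follows sub-assembly; the deadline of hour 41 is its only limit. It must start by 41 − 7 = hour 34.
For CNC milling: heat treatment (must start by hour 22, minus 2-hour gap → hour 20); dimensional inspection (must start by hour 28); coating (must start by hour 35); sub-assembly (must start by hour 34). The most restrictive is hour 20; with a 6-hour duration, CNC milling must start by hour 14.

14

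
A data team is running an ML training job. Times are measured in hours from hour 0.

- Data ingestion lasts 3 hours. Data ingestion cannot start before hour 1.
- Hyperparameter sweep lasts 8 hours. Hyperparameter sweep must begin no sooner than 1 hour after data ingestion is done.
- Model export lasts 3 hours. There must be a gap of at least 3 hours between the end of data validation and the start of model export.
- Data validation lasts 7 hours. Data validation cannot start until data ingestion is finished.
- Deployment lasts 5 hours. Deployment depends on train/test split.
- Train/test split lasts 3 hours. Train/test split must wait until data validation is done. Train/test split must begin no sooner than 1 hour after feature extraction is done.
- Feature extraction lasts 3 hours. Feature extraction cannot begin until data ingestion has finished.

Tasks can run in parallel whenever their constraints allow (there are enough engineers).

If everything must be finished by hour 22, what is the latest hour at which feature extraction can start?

10

Deployment must finish by hour 22; it takes 5 hours, so it must start by 22 − 5 = hour 17.
Train/test split feeds into deployment (must start by hour 17); so train/test split must finish by hour 17 and therefore start by hour 14.
Since train/test split (must start by hour 14, minus 1-hour gap → hour 13) depends on it, feature extraction must finish by hour 13. Backing off its 3-hour duration gives a latest start of hour 10.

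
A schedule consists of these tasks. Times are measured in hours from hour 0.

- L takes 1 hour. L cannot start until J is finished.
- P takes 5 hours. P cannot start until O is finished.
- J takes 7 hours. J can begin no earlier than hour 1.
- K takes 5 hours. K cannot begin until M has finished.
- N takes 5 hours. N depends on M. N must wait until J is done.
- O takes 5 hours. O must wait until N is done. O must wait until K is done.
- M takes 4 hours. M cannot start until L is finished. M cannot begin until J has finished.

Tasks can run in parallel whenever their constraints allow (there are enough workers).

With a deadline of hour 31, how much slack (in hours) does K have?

3

J cannot begin until its own release at hour 1. It runs from hour 1 to 1 + 7 = hour 8.
L cannot begin until J (finishes hour 8). It runs from hour 8 to 8 + 1 = hour 9.
M cannot start until L (finishes hour 9); J (finishes hour 8). The controlling bound is hour 9, so M finishes at 9 + 4 = hour 13.
K waits on M (finishes hour 13), so it starts at hour 13 and finishes at 13 + 5 = hour 18.

Working backward from the deadline:
P must finish by hour 31; it takes 5 hours, so it must start by 31 − 5 = hour 26.
O has to be done before P (must start by hour 26). That means finishing by hour 26, i.e. starting by 26 − 5 = hour 21.
Since O (must start by hour 21) depends on it, K must finish by hour 21. Backing off its 5-hour duration gives a latest start of hour 16.
So K can start as early as hour 13 and as late as hour 16, giving 16 − 13 = 3 hours of slack.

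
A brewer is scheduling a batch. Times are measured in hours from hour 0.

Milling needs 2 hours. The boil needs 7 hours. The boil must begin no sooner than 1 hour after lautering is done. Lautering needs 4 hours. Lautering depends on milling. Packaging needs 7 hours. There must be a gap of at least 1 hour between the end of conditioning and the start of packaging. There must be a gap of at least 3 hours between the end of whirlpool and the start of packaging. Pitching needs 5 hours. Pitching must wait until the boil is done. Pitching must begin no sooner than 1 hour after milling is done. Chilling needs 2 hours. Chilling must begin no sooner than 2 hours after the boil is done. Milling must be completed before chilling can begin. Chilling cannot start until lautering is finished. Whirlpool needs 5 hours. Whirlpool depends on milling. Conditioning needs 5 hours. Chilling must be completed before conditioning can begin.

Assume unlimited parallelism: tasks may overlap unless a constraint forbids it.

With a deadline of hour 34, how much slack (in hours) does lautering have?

3

Nothing blocks milling, so it runs from hour 0 to hour 2.
After milling (finishes hour 2), lautering can start at hour 2 and finishes at hour 6.

Working backward from the deadline:
Nothing follows packaging; the deadline of hour 34 is its only limit. It must start by 34 − 7 = hour 27.
Since packaging (must start by hour 27, minus 1-hour gap → hour 26) depends on it, conditioning must finish by hour 26. Backing off its 5-hour duration gives a latest start of hour 21.
Chilling has to be done before conditioning (must start by hour 21). That means finishing by hour 21, i.e. starting by 21 − 2 = hour 19.
Nothing follows pitching; the deadline of hour 34 is its only limit. It must start by 34 − 5 = hour 29.
The boil must finish in time for chilling (must start by hour 19, minus 2-hour gap → hour 17); pitching (must start by hour 29). The tightest is hour 17, so the boil must start by 17 − 7 = hour 10.
Lautering has several dependents: the boil (must start by hour 10, minus 1-hour gap → hour 9); chilling (must start by hour 19). The earliest of those limits is hour 9, so lautering must start by 9 − 4 = hour 5.
So lautering can start as early as hour 2 and as late as hour 5, giving 5 − 2 = 3 hours of slack.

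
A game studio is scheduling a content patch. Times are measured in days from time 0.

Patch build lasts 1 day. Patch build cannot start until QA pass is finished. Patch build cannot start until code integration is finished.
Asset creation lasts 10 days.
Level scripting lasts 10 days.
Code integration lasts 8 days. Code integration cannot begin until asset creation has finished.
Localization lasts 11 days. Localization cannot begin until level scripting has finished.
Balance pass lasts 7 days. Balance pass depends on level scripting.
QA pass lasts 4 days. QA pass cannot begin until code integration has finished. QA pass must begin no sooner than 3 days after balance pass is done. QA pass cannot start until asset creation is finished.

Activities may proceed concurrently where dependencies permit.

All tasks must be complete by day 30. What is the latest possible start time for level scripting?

5

Patch build has no dependents, so it just needs to finish by day 30. Starting by 30 − 1 = day 29 achieves that.
Since patch build (must start by day 29) depends on it, QA pass must finish by day 29. Backing off its 4-day duration gives a latest start of day 25.
Balance pass has to be done before QA pass (must start by day 25, minus 3-day gap → day 22). That means finishing by day 22, i.e. starting by 22 − 7 = day 15.
Localization must finish by day 30; it takes 11 days, so it must start by 30 − 11 = day 19.
Level scripting must finish in time for balance pass (must start by day 15); localization (must start by day 19). The tightest is day 15, so level scripting must start by 15 − 10 = day 5.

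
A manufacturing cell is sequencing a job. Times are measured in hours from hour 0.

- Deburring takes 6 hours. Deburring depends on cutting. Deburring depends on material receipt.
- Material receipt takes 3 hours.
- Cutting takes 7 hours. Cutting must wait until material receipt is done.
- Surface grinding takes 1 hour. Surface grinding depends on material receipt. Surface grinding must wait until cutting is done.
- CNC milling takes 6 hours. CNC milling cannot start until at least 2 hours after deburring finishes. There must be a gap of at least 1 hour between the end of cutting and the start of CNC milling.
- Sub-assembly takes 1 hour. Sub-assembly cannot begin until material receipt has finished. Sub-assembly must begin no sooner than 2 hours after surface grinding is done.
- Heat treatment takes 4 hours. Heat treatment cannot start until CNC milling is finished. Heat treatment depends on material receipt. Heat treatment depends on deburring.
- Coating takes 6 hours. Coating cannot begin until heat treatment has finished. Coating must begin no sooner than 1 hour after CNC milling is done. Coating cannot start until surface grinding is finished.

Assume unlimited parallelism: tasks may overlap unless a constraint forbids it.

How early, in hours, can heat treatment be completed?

Nothing blocks material receipt, so it runs from hour 0 to hour 3.
After material receipt (finishes hour 3), cutting can start at hour 3 and finishes at hour 10.
Deburring needs all of cutting (finishes hour 10); material receipt (finishes hour 3). That puts its earliest start at hour 10; it finishes at 10 + 6 = hour 16.
CNC milling needs all of deburring (finishes hour 16, plus 2-hour gap → hour 18); cutting (finishes hour 10, plus 1-hour gap → hour 11). That puts its earliest start at hour 18; it finishes at 18 + 6 = hour 24.
Heat treatment cannot start until CNC milling (finishes hour 24); material receipt (finishes hour 3); deburring (finishes hour 16). The controlling bound is hour 24, so heat treatment finishes at 24 + 4 = hour 28.

28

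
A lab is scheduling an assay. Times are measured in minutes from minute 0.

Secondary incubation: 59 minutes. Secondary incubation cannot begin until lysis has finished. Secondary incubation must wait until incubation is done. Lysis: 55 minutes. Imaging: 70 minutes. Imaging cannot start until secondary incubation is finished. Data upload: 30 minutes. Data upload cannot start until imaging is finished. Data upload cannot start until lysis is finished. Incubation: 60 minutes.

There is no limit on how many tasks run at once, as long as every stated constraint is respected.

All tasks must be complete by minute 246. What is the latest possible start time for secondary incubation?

Data upload has no dependents, so it just needs to finish by minute 246. Starting by 246 − 30 = minute 216 achieves that.
Imaging must finish before data upload (must start by minute 216). With a 70-minute duration, imaging must start by 216 − 70 = minute 146.
Secondary incubation feeds into imaging (must start by minute 146); so secondary incubation must finish by minute 146 and therefore start by minute 87.

87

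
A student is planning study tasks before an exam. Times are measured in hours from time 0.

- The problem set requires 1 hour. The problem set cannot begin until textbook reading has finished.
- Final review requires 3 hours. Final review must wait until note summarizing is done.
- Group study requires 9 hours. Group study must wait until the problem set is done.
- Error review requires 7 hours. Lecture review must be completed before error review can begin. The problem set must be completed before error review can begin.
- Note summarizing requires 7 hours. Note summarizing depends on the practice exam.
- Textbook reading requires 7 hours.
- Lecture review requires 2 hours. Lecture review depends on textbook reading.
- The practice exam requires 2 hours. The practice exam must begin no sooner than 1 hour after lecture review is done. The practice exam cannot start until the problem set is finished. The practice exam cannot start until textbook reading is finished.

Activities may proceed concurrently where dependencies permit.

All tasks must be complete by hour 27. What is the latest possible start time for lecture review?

Nothing follows final review; the deadline of hour 27 is its only limit. It must start by 27 − 3 = hour 24.
Since final review (must start by hour 24) depends on it, note summarizing must finish by hour 24. Backing off its 7-hour duration gives a latest start of hour 17.
The practice exam must finish before note summarizing (must start by hour 17). With a 2-hour duration, the practice exam must start by 17 − 2 = hour 15.
Error review has no dependents, so it just needs to finish by hour 27. Starting by 27 − 7 = hour 20 achieves that.
Lecture review must finish in time for the practice exam (must start by hour 15, minus 1-hour gap → hour 14); error review (must start by hour 20). The tightest is hour 14, so lecture review must start by 14 − 2 = hour 12.

12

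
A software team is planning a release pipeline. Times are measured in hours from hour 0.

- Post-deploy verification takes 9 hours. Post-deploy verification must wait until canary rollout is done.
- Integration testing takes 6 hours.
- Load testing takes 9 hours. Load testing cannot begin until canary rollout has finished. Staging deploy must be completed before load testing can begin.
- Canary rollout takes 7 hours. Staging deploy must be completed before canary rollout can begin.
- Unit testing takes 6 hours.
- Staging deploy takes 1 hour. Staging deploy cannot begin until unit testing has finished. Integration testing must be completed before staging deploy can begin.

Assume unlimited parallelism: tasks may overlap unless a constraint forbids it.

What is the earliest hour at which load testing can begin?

Integration testing can start immediately at hour 0; it finishes at hour 6.
Nothing blocks unit testing, so it runs from hour 0 to hour 6.
For staging deploy: unit testing (finishes hour 6); integration testing (finishes hour 6). Taking the maximum gives a start of hour 6, and it finishes at 6 + 1 = hour 7.
Canary rollout cannot begin until staging deploy (finishes hour 7). It runs from hour 7 to 7 + 7 = hour 14.
Load testing waits on canary rollout (finishes hour 14); staging deploy (finishes hour 7). The latest of these is hour 14, which is the earliest load testing can start.

14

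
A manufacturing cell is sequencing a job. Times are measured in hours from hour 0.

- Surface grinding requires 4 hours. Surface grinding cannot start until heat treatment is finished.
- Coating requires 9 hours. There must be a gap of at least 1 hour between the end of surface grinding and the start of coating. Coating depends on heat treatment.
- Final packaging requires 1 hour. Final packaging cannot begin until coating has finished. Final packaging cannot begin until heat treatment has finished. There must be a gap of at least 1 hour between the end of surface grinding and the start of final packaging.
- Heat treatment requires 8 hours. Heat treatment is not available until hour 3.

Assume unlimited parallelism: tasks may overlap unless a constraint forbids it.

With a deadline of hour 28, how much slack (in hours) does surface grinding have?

After its own release at hour 3, heat treatment can start at hour 3 and finishes at hour 11.
After heat treatment (finishes hour 11), surface grinding can start at hour 11 and finishes at hour 15.

Working backward from the deadline:
Final packaging has no dependents, so it just needs to finish by hour 28. Starting by 28 − 1 = hour 27 achieves that.
Coating has to be done before final packaging (must start by hour 27). That means finishing by hour 27, i.e. starting by 27 − 9 = hour 18.
Surface grinding must finish in time for coating (must start by hour 18, minus 1-hour gap → hour 17); final packaging (must start by hour 27, minus 1-hour gap → hour 26). The tightest is hour 17, so surface grinding must start by 17 − 4 = hour 13.
So surface grinding can start as early as hour 11 and as late as hour 13, giving 13 − 11 = 2 hours of slack.

2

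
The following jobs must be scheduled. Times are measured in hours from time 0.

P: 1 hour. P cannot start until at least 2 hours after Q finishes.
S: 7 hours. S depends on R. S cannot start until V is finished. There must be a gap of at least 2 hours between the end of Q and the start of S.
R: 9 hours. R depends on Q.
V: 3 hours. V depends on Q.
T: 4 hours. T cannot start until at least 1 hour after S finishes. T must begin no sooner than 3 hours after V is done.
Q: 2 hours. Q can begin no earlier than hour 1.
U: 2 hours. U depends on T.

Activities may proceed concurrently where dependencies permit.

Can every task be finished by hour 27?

Q waits on its own release at hour 1, so it starts at hour 1 and finishes at 1 + 2 = hour 3.
V cannot begin until Q (finishes hour 3). It runs from hour 3 to 3 + 3 = hour 6.
R waits on Q (finishes hour 3), so it starts at hour 3 and finishes at 3 + 9 = hour 12.
S cannot start until R (finishes hour 12); V (finishes hour 6); Q (finishes hour 3, plus 2-hour gap → hour 5). The controlling bound is hour 12, so S finishes at 12 + 7 = hour 19.
For T: S (finishes hour 19, plus 1-hour gap → hour 20); V (finishes hour 6, plus 3-hour gap → hour 9). Taking the maximum gives a start of hour 20, and it finishes at 20 + 4 = hour 24.
After T (finishes hour 24), U can start at hour 24 and finishes at hour 26.
P waits on Q (finishes hour 3, plus 2-hour gap → hour 5), so it starts at hour 5 and finishes at 5 + 1 = hour 6.
Every task is finished by hour 26, which is no later than the deadline of 27, so the schedule is feasible.

Yes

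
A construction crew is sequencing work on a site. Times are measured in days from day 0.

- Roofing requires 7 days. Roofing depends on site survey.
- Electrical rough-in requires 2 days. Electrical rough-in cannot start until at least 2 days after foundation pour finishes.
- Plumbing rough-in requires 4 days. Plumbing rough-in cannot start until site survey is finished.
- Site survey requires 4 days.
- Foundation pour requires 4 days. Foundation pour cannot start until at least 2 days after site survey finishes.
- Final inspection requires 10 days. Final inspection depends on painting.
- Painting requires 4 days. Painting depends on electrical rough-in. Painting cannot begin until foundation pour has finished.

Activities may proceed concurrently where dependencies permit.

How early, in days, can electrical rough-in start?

12

Site survey can start immediately at day 0; it finishes at day 4.
Foundation pour cannot begin until site survey (finishes day 4, plus 2-day gap → day 6). It runs from day 6 to 6 + 4 = day 10.
Electrical rough-in waits on foundation pour (finishes day 10, plus 2-day gap → day 12), so the earliest it can start is day 12.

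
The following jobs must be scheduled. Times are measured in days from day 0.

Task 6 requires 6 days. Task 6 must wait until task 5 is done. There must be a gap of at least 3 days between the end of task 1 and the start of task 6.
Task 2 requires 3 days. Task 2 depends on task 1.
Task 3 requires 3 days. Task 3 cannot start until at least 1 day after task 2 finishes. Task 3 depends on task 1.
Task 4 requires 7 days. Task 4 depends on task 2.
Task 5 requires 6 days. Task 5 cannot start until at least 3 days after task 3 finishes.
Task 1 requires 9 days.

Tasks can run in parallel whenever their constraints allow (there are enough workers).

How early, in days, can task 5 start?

19

Task 1 can start immediately at day 0; it finishes at day 9.
Task 2 cannot begin until task 1 (finishes day 9). It runs from day 9 to 9 + 3 = day 12.
Task 3 has to wait for task 2 (finishes day 12, plus 1-day gap → day 13); task 1 (finishes day 9). The latest of these is day 13, so task 3 runs day 13 to 13 + 3 = day 16.
Task 5 waits on task 3 (finishes day 16, plus 3-day gap → day 19), so the earliest it can start is day 19.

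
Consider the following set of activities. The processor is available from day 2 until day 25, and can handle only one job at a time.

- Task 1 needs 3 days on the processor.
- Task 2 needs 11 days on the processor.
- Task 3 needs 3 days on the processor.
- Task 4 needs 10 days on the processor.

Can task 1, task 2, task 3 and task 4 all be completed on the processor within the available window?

No

The processor window is 25 − 2 = 23 days.
Running back to back, the jobs need 3 + 11 + 3 + 10 = 27 days on the processor.
Since 27 > 23, they cannot all fit.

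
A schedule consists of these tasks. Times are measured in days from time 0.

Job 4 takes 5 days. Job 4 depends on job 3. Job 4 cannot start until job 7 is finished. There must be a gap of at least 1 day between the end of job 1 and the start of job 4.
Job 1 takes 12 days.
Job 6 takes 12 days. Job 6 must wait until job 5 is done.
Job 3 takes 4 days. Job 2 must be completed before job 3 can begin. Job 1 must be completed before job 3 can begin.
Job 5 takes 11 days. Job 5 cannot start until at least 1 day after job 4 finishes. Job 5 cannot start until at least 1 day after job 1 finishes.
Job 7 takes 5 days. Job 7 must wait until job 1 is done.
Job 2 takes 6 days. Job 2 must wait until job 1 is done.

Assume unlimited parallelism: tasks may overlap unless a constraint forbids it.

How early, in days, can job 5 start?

28

Job 1 can start immediately at day 0; it finishes at day 12.
Job 7 cannot begin until job 1 (finishes day 12). It runs from day 12 to 12 + 5 = day 17.
After job 1 (finishes day 12), job 2 can start at day 12 and finishes at day 18.
Job 3 cannot start until job 2 (finishes day 18); job 1 (finishes day 12). The controlling bound is day 18, so job 3 finishes at 18 + 4 = day 22.
Job 4 has to wait for job 3 (finishes day 22); job 7 (finishes day 17); job 1 (finishes day 12, plus 1-day gap → day 13). The latest of these is day 22, so job 4 runs day 22 to 22 + 5 = day 27.
Job 5 waits on job 4 (finishes day 27, plus 1-day gap → day 28); job 1 (finishes day 12, plus 1-day gap → day 13). The latest of these is day 28, which is the earliest job 5 can start.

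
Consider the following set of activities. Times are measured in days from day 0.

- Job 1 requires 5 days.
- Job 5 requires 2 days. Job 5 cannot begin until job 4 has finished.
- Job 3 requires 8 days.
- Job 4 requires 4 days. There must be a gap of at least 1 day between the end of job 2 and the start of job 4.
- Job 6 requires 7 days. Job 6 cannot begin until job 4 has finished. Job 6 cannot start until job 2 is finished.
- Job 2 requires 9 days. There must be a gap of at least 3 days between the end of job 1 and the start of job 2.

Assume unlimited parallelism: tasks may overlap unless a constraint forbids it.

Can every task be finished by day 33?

Yes

Job 3 has no prerequisites, so it starts at day 0 and finishes at day 8.
Job 1 has no prerequisites, so it starts at day 0 and finishes at day 5.
After job 1 (finishes day 5, plus 3-day gap → day 8), job 2 can start at day 8 and finishes at day 17.
Job 4 waits on job 2 (finishes day 17, plus 1-day gap → day 18), so it starts at day 18 and finishes at 18 + 4 = day 22.
Job 6 cannot start until job 4 (finishes day 22); job 2 (finishes day 17). The controlling bound is day 22, so job 6 finishes at 22 + 7 = day 29.
Job 5 waits on job 4 (finishes day 22), so it starts at day 22 and finishes at 22 + 2 = day 24.
Every task is finished by day 29, which is no later than the deadline of 33, so the schedule is feasible.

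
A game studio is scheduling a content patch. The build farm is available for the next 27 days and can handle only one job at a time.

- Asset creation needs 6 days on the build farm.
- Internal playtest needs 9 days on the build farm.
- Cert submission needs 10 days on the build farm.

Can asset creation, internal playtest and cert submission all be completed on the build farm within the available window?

Yes

Running back to back, the jobs need 6 + 9 + 10 = 25 days on the build farm.
Since 25 ≤ 27, they fit within the window.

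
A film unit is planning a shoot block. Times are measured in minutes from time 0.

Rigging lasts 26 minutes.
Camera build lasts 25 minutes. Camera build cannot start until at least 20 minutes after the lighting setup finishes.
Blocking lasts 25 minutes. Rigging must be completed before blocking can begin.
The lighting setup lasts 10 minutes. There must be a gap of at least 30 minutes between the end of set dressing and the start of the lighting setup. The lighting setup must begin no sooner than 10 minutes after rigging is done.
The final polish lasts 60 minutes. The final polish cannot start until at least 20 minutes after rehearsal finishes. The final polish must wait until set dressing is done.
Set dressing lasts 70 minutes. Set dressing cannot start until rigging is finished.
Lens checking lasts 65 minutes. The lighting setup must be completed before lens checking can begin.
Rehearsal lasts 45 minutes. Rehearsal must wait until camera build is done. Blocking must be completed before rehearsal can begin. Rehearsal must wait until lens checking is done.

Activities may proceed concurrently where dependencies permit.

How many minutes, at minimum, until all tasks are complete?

326

Nothing blocks rigging, so it runs from minute 0 to minute 26.
Blocking waits on rigging (finishes minute 26), so it starts at minute 26 and finishes at 26 + 25 = minute 51.
Set dressing waits on rigging (finishes minute 26), so it starts at minute 26 and finishes at 26 + 70 = minute 96.
The lighting setup cannot start until set dressing (finishes minute 96, plus 30-minute gap → minute 126); rigging (finishes minute 26, plus 10-minute gap → minute 36). The controlling bound is minute 126, so the lighting setup finishes at 126 + 10 = minute 136.
After the lighting setup (finishes minute 136), lens checking can start at minute 136 and finishes at minute 201.
After the lighting setup (finishes minute 136, plus 20-minute gap → minute 156), camera build can start at minute 156 and finishes at minute 181.
Rehearsal cannot start until camera build (finishes minute 181); blocking (finishes minute 51); lens checking (finishes minute 201). The controlling bound is minute 201, so rehearsal finishes at 201 + 45 = minute 246.
The final polish needs all of rehearsal (finishes minute 246, plus 20-minute gap → minute 266); set dressing (finishes minute 96). That puts its earliest start at minute 266; it finishes at 266 + 60 = minute 326.
All tasks are finished once the last one completes. Finish times: Rigging at 26, Set dressing at 96, The lighting setup at 136, Camera build at 181, Lens checking at 201, Blocking at 51, Rehearsal at 246, The final polish at 326. The latest is minute 326.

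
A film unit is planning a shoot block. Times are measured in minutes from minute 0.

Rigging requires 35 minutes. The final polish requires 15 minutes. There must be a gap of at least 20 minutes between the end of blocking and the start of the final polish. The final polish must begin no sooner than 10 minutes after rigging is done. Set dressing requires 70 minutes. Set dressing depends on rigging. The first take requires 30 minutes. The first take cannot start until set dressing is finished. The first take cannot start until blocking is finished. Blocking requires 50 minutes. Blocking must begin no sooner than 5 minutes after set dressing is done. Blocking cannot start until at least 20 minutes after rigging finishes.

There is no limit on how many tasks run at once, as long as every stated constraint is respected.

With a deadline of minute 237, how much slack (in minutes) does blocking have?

Nothing blocks rigging, so it runs from minute 0 to minute 35.
Set dressing waits on rigging (finishes minute 35), so it starts at minute 35 and finishes at 35 + 70 = minute 105.
Blocking cannot start until set dressing (finishes minute 105, plus 5-minute gap → minute 110); rigging (finishes minute 35, plus 20-minute gap → minute 55). The controlling bound is minute 110, so blocking finishes at 110 + 50 = minute 160.

Working backward from the deadline:
The final polish must finish by minute 237; it takes 15 minutes, so it must start by 237 − 15 = minute 222.
To finish by minute 237, the first take (duration 30) must start no later than minute 207.
Blocking feeds the final polish (must start by minute 222, minus 20-minute gap → minute 202); the first take (must start by minute 207). Taking the minimum, blocking must finish by minute 202 and start by 202 − 50 = minute 152.
So blocking can start as early as minute 110 and as late as minute 152, giving 152 − 110 = 42 minutes of slack.

42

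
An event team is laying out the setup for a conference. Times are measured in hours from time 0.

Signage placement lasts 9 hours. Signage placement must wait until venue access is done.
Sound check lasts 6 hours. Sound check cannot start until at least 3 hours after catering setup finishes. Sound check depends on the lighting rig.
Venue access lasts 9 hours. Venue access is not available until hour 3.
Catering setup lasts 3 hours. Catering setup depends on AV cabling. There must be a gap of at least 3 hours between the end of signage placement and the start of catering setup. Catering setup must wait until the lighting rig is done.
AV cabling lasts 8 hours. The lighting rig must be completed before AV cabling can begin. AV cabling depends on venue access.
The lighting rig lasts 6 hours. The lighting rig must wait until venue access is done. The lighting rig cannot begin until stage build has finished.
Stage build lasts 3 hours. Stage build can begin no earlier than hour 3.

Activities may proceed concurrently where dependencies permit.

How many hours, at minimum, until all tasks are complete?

38

After its own release at hour 3, stage build can start at hour 3 and finishes at hour 6.
After its own release at hour 3, venue access can start at hour 3 and finishes at hour 12.
Signage placement cannot begin until venue access (finishes hour 12). It runs from hour 12 to 12 + 9 = hour 21.
For the lighting rig: venue access (finishes hour 12); stage build (finishes hour 6). Taking the maximum gives a start of hour 12, and it finishes at 12 + 6 = hour 18.
For AV cabling: the lighting rig (finishes hour 18); venue access (finishes hour 12). Taking the maximum gives a start of hour 18, and it finishes at 18 + 8 = hour 26.
Catering setup has to wait for AV cabling (finishes hour 26); signage placement (finishes hour 21, plus 3-hour gap → hour 24); the lighting rig (finishes hour 18). The latest of these is hour 26, so catering setup runs hour 26 to 26 + 3 = hour 29.
Sound check has to wait for catering setup (finishes hour 29, plus 3-hour gap → hour 32); the lighting rig (finishes hour 18). The latest of these is hour 32, so sound check runs hour 32 to 32 + 6 = hour 38.
All tasks are finished once the last one completes. Finish times: Venue access at 12, Stage build at 6, The lighting rig at 18, AV cabling at 26, Signage placement at 21, Catering setup at 29, Sound check at 38. The latest is hour 38.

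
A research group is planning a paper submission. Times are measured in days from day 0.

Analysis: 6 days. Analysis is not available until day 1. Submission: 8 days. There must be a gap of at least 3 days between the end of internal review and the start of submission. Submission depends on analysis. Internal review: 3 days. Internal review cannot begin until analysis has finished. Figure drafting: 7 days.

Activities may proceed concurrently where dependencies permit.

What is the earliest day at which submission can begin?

13

Analysis cannot begin until its own release at day 1. It runs from day 1 to 1 + 6 = day 7.
After analysis (finishes day 7), internal review can start at day 7 and finishes at day 10.
Submission waits on internal review (finishes day 10, plus 3-day gap → day 13); analysis (finishes day 7). The latest of these is day 13, which is the earliest submission can start.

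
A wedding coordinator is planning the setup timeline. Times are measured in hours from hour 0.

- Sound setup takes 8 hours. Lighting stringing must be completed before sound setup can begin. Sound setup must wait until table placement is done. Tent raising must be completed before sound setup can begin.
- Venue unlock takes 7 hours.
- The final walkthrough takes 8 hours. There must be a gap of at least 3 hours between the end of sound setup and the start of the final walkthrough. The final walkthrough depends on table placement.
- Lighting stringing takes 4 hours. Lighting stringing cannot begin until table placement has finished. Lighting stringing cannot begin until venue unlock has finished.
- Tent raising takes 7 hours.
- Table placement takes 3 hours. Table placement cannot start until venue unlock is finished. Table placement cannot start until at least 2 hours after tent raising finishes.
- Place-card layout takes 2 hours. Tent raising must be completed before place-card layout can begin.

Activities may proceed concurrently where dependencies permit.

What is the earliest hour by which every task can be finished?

35

Tent raising has no prerequisites, so it starts at hour 0 and finishes at hour 7.
Place-card layout waits on tent raising (finishes hour 7), so it starts at hour 7 and finishes at 7 + 2 = hour 9.
Venue unlock has no prerequisites, so it starts at hour 0 and finishes at hour 7.
For table placement: venue unlock (finishes hour 7); tent raising (finishes hour 7, plus 2-hour gap → hour 9). Taking the maximum gives a start of hour 9, and it finishes at 9 + 3 = hour 12.
Lighting stringing needs all of table placement (finishes hour 12); venue unlock (finishes hour 7). That puts its earliest start at hour 12; it finishes at 12 + 4 = hour 16.
For sound setup: lighting stringing (finishes hour 16); table placement (finishes hour 12); tent raising (finishes hour 7). Taking the maximum gives a start of hour 16, and it finishes at 16 + 8 = hour 24.
The final walkthrough needs all of sound setup (finishes hour 24, plus 3-hour gap → hour 27); table placement (finishes hour 12). That puts its earliest start at hour 27; it finishes at 27 + 8 = hour 35.
All tasks are finished once the last one completes. Finish times: Venue unlock at 7, Tent raising at 7, Table placement at 12, Lighting stringing at 16, Sound setup at 24, Place-card layout at 9, The final walkthrough at 35. The latest is hour 35.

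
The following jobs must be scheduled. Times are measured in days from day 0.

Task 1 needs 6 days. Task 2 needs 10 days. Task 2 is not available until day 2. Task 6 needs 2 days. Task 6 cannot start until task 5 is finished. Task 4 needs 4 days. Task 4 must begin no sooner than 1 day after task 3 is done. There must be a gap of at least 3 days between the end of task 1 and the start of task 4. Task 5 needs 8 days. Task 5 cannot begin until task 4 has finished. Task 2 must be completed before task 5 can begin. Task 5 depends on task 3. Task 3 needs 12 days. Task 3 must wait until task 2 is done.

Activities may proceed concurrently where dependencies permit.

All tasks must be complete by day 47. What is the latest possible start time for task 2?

10

Task 6 has no dependents, so it just needs to finish by day 47. Starting by 47 − 2 = day 45 achieves that.
Since task 6 (must start by day 45) depends on it, task 5 must finish by day 45. Backing off its 8-day duration gives a latest start of day 37.
Task 4 has to be done before task 5 (must start by day 37). That means finishing by day 37, i.e. starting by 37 − 4 = day 33.
For task 3: task 4 (must start by day 33, minus 1-day gap → day 32); task 5 (must start by day 37). The most restrictive is day 32; with a 12-day duration, task 3 must start by day 20.
Task 2 must finish in time for task 3 (must start by day 20); task 5 (must start by day 37). The tightest is day 20, so task 2 must start by 20 − 10 = day 10.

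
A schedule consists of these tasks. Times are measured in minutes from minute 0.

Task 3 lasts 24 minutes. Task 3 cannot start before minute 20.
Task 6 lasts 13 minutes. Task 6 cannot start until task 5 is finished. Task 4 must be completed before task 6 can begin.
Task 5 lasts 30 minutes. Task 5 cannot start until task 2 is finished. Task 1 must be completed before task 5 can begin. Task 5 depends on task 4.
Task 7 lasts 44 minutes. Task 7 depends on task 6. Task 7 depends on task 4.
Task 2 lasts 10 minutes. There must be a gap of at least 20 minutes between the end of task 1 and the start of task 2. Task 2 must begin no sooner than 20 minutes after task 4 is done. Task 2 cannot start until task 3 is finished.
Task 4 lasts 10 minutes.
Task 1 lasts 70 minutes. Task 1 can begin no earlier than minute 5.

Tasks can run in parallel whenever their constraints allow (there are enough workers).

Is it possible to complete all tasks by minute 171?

No

Task 4 has no prerequisites, so it starts at minute 0 and finishes at minute 10.
After its own release at minute 20, task 3 can start at minute 20 and finishes at minute 44.
After its own release at minute 5, task 1 can start at minute 5 and finishes at minute 75.
For task 2: task 1 (finishes minute 75, plus 20-minute gap → minute 95); task 4 (finishes minute 10, plus 20-minute gap → minute 30); task 3 (finishes minute 44). Taking the maximum gives a start of minute 95, and it finishes at 95 + 10 = minute 105.
For task 5: task 2 (finishes minute 105); task 1 (finishes minute 75); task 4 (finishes minute 10). Taking the maximum gives a start of minute 105, and it finishes at 105 + 30 = minute 135.
Task 6 cannot start until task 5 (finishes minute 135); task 4 (finishes minute 10). The controlling bound is minute 135, so task 6 finishes at 135 + 13 = minute 148.
For task 7: task 6 (finishes minute 148); task 4 (finishes minute 10). Taking the maximum gives a start of minute 148, and it finishes at 148 + 44 = minute 192.
The earliest everything can be done is minute 192, which is after the deadline of 171, so it is not possible.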